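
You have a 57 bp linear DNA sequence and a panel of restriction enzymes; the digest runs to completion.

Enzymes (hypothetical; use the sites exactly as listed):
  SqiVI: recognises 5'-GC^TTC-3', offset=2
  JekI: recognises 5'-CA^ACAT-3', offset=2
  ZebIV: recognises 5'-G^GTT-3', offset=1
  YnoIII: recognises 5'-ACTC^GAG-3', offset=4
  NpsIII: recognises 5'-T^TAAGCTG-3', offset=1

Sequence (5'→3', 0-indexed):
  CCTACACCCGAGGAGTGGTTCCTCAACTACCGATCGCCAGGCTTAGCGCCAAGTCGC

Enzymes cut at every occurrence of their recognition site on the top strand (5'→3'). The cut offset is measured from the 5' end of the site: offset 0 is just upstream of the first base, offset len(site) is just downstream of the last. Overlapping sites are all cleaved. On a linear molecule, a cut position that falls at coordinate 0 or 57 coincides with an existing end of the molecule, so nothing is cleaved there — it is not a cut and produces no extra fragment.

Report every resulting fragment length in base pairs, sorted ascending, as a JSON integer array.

Site scan:
  SqiVI (GCTTC, off=2): no sites
  JekI (CAACAT, off=2): no sites
  ZebIV (GGTT, off=1): starts [16] → cuts [17]
  YnoIII (ACTCGAG, off=4): no sites
  NpsIII (TTAAGCTG, off=1): no sites

All cut coordinates (distinct, sorted): [17]

Fragment lengths:
  [0,17): 17 bp
  [17,57): 40 bp

[17,40]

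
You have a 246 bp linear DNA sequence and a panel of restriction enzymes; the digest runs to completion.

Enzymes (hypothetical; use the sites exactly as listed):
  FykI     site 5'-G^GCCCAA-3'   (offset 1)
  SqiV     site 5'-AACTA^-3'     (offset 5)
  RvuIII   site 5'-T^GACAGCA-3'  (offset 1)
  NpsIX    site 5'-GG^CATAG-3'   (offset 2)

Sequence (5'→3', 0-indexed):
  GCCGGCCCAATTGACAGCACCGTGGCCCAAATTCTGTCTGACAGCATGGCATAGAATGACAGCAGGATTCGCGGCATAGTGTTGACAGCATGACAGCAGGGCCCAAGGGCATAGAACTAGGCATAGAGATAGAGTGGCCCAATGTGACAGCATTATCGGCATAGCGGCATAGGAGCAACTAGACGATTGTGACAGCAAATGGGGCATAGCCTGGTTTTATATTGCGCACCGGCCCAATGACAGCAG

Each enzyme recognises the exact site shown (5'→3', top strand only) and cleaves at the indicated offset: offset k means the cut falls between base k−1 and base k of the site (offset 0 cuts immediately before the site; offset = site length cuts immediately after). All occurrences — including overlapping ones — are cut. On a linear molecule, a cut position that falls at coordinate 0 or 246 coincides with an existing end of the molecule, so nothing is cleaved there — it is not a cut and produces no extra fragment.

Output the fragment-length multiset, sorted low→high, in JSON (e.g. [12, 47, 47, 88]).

Per-enzyme occurrences:
  FykI GGCCCAA/1: at [3, 23, 99, 135, 230] ⇒ [4, 24, 100, 136, 231]
  SqiV AACTA/5: at [114, 176] ⇒ [119, 181]
  RvuIII TGACAGCA/1: at [11, 38, 56, 82, 90, 144, 189, 237] ⇒ [12, 39, 57, 83, 91, 145, 190, 238]
  NpsIX GGCATAG/2: at [47, 72, 107, 119, 157, 165, 202] ⇒ [49, 74, 109, 121, 159, 167, 204]

All cut coordinates (distinct, sorted): [4, 12, 24, 39, 49, 57, 74, 83, 91, 100, 109, 119, 121, 136, 145, 159, 167, 181, 190, 204, 231, 238]

Fragments:
  [0,4): 4 bp
  [4,12): 8 bp
  [12,24): 12 bp
  [24,39): 15 bp
  [39,49): 10 bp
  [49,57): 8 bp
  [57,74): 17 bp
  [74,83): 9 bp
  [83,91): 8 bp
  [91,100): 9 bp
  [100,109): 9 bp
  [109,119): 10 bp
  [119,121): 2 bp
  [121,136): 15 bp
  [136,145): 9 bp
  [145,159): 14 bp
  [159,167): 8 bp
  [167,181): 14 bp
  [181,190): 9 bp
  [190,204): 14 bp
  [204,231): 27 bp
  [231,238): 7 bp
  [238,246): 8 bp

[2,4,7,8,8,8,8,8,9,9,9,9,9,10,10,12,14,14,14,15,15,17,27]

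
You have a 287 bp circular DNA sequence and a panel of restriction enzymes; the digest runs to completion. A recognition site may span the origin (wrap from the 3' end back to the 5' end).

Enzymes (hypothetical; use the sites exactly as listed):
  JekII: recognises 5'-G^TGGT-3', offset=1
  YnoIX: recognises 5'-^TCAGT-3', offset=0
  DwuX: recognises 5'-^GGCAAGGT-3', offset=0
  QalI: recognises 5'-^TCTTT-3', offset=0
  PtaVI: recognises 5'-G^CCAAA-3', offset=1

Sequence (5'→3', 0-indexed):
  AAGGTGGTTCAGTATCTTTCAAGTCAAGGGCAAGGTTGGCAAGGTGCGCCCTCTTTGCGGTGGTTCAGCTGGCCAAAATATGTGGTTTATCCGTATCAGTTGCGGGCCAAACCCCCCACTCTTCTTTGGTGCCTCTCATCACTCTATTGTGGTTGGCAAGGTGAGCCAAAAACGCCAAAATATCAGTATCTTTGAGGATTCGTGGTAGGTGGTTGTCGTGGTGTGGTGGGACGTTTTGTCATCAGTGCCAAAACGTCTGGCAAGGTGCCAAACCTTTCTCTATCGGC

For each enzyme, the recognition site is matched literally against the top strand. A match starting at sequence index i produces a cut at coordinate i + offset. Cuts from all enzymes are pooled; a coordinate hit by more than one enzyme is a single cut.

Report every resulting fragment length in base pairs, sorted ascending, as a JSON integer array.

Site scan:
  JekII GTGGT/1: at [3, 59, 81, 148, 201, 208, 217, 222] ⇒ [4, 60, 82, 149, 202, 209, 218, 223]
  YnoIX TCAGT/0: at [8, 95, 182, 241] ⇒ [8, 95, 182, 241]
  DwuX GGCAAGGT/0: at [28, 37, 154, 258, 284] ⇒ [28, 37, 154, 258, 284]
  QalI TCTTT/0: at [14, 51, 122, 188] ⇒ [14, 51, 122, 188]
  PtaVI GCCAAA/1: at [71, 105, 164, 173, 246, 266] ⇒ [72, 106, 165, 174, 247, 267]

Pooled cuts: [4, 8, 14, 28, 37, 51, 60, 72, 82, 95, 106, 122, 149, 154, 165, 174, 182, 188, 202, 209, 218, 223, 241, 247, 258, 267, 284]

Fragment lengths:
  4→8: 4 bp
  8→14: 6 bp
  14→28: 14 bp
  28→37: 9 bp
  37→51: 14 bp
  51→60: 9 bp
  60→72: 12 bp
  72→82: 10 bp
  82→95: 13 bp
  95→106: 11 bp
  106→122: 16 bp
  122→149: 27 bp
  149→154: 5 bp
  154→165: 11 bp
  165→174: 9 bp
  174→182: 8 bp
  182→188: 6 bp
  188→202: 14 bp
  202→209: 7 bp
  209→218: 9 bp
  218→223: 5 bp
  223→241: 18 bp
  241→247: 6 bp
  247→258: 11 bp
  258→267: 9 bp
  267→284: 17 bp
  284→4 (wrap): 287-284+4 = 7 bp

[4,5,5,6,6,6,7,7,8,9,9,9,9,9,10,11,11,11,12,13,14,14,14,16,17,18,27]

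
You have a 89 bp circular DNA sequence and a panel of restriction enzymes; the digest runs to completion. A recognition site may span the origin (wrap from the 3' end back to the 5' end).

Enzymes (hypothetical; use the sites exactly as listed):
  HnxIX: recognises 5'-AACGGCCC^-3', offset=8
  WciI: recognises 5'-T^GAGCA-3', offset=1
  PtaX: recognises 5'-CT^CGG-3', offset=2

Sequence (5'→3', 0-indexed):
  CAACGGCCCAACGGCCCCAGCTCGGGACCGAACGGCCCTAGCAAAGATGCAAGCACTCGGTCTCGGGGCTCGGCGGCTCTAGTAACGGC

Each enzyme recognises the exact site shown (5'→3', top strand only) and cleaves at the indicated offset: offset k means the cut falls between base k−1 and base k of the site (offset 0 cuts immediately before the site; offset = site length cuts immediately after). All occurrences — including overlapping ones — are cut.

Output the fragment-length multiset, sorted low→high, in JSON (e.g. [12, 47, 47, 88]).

Per-enzyme occurrences:
  HnxIX (AACGGCCC, off=8): starts [1, 9, 30] → cuts [9, 17, 38]
  WciI (TGAGCA, off=1): no sites
  PtaX (CTCGG, off=2): starts [20, 55, 61, 68] → cuts [22, 57, 63, 70]

All cut coordinates (distinct, sorted): [9, 17, 22, 38, 57, 63, 70]

Fragments:
  9→17: 8 bp
  17→22: 5 bp
  22→38: 16 bp
  38→57: 19 bp
  57→63: 6 bp
  63→70: 7 bp
  70→9 (wrap): 89-70+9 = 28 bp

[5,6,7,8,16,19,28]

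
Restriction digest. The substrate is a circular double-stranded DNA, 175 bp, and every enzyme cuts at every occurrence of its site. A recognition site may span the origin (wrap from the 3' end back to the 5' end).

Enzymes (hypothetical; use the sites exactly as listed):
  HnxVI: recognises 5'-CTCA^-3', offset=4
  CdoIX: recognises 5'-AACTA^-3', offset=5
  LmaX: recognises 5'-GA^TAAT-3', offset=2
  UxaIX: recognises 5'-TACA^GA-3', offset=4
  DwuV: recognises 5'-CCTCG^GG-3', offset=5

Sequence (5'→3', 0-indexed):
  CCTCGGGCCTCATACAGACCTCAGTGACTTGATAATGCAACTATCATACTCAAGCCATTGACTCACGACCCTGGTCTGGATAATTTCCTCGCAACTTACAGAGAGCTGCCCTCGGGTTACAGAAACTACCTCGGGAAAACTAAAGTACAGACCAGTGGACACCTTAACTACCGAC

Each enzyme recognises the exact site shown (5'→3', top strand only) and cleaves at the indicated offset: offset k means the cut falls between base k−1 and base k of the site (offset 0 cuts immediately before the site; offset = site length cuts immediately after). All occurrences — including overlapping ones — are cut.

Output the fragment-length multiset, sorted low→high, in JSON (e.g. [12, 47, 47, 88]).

[4,5,7,7,7,7,7,9,9,9,10,11,13,14,15,20,21]

Per-enzyme occurrences:
  HnxVI CTCA/4: at [8, 19, 48, 61] ⇒ [12, 23, 52, 65]
  CdoIX AACTA/5: at [38, 123, 137, 165] ⇒ [43, 128, 142, 170]
  LmaX GATAAT/2: at [30, 78] ⇒ [32, 80]
  UxaIX TACAGA/4: at [12, 96, 117, 145] ⇒ [16, 100, 121, 149]
  DwuV CCTCGGG/5: at [0, 109, 128] ⇒ [5, 114, 133]

All cut coordinates (distinct, sorted): [5, 12, 16, 23, 32, 43, 52, 65, 80, 100, 114, 121, 128, 133, 142, 149, 170]

Fragment lengths:
  5→12: 7 bp
  12→16: 4 bp
  16→23: 7 bp
  23→32: 9 bp
  32→43: 11 bp
  43→52: 9 bp
  52→65: 13 bp
  65→80: 15 bp
  80→100: 20 bp
  100→114: 14 bp
  114→121: 7 bp
  121→128: 7 bp
  128→133: 5 bp
  133→142: 9 bp
  142→149: 7 bp
  149→170: 21 bp
  170→5 (wrap): 175-170+5 = 10 bp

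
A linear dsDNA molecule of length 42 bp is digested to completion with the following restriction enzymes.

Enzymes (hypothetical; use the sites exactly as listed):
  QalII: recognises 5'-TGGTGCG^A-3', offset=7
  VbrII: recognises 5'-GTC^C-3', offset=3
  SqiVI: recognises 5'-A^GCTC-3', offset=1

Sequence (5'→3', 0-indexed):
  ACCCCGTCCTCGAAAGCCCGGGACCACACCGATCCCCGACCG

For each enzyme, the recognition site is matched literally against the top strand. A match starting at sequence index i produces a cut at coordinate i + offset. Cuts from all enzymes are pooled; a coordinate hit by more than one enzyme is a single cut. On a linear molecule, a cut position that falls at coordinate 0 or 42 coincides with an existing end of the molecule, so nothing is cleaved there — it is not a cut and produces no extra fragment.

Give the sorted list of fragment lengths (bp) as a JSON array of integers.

[8,34]

Site scan:
  QalII (TGGTGCGA, off=7): no sites
  VbrII (GTCC, off=3): starts [5] → cuts [8]
  SqiVI (AGCTC, off=1): no sites

All cut coordinates (distinct, sorted): [8]

Fragments:
  [0,8): 8 bp
  [8,42): 34 bp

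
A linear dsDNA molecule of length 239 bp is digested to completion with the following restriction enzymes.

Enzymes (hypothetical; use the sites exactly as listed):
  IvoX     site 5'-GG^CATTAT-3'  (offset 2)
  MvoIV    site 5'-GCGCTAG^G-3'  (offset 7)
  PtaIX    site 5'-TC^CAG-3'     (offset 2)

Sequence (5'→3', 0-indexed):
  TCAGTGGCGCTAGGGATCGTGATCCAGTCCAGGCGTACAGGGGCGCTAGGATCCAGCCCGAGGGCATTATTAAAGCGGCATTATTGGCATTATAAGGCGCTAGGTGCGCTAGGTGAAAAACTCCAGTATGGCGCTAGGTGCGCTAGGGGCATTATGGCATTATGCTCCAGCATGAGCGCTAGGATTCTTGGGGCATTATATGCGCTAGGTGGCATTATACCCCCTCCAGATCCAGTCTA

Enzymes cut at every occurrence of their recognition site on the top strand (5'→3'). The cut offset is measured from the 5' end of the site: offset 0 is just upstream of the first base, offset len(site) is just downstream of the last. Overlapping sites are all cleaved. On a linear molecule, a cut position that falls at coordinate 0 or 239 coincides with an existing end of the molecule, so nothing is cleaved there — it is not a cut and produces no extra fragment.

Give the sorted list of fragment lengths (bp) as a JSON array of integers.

[3,4,4,5,6,7,8,9,9,9,10,11,11,11,11,13,14,14,14,15,15,16,20]

Site scan:
  IvoX (GGCATTAT, off=2): starts [62, 76, 85, 147, 155, 191, 210] → cuts [64, 78, 87, 149, 157, 193, 212]
  MvoIV (GCGCTAGG, off=7): starts [6, 42, 96, 105, 130, 139, 175, 201] → cuts [13, 49, 103, 112, 137, 146, 182, 208]
  PtaIX (TCCAG, off=2): starts [22, 27, 51, 121, 165, 224, 230] → cuts [24, 29, 53, 123, 167, 226, 232]

All cut coordinates (distinct, sorted): [13, 24, 29, 49, 53, 64, 78, 87, 103, 112, 123, 137, 146, 149, 157, 167, 182, 193, 208, 212, 226, 232]

Fragment lengths:
  [0,13): 13 bp
  [13,24): 11 bp
  [24,29): 5 bp
  [29,49): 20 bp
  [49,53): 4 bp
  [53,64): 11 bp
  [64,78): 14 bp
  [78,87): 9 bp
  [87,103): 16 bp
  [103,112): 9 bp
  [112,123): 11 bp
  [123,137): 14 bp
  [137,146): 9 bp
  [146,149): 3 bp
  [149,157): 8 bp
  [157,167): 10 bp
  [167,182): 15 bp
  [182,193): 11 bp
  [193,208): 15 bp
  [208,212): 4 bp
  [212,226): 14 bp
  [226,232): 6 bp
  [232,239): 7 bp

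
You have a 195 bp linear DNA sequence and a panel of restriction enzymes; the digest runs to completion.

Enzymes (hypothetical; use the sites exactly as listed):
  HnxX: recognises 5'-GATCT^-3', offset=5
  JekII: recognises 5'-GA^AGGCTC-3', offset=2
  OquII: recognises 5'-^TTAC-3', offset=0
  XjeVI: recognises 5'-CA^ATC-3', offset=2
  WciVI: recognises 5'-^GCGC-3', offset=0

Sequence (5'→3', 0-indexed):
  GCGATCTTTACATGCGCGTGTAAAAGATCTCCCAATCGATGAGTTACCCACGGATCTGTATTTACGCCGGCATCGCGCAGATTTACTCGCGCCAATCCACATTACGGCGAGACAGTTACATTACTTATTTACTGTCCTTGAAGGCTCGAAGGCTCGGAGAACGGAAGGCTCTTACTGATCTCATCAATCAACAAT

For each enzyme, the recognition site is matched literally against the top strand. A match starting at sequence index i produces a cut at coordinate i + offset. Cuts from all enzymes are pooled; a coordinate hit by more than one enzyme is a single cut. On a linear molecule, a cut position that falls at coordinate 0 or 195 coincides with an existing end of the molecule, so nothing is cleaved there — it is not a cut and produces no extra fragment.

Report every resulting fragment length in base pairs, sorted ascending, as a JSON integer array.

[4,4,5,5,6,6,6,6,7,7,8,8,8,9,9,10,13,13,14,14,16,17]

Per-enzyme occurrences:
  HnxX (GATCT, off=5): starts [2, 25, 52, 176] → cuts [7, 30, 57, 181]
  JekII (GAAGGCTC, off=2): starts [139, 147, 163] → cuts [141, 149, 165]
  OquII (TTAC, off=0): starts [7, 43, 61, 82, 101, 115, 120, 128, 171] → cuts [7, 43, 61, 82, 101, 115, 120, 128, 171]
  XjeVI (CAATC, off=2): starts [32, 92, 184] → cuts [34, 94, 186]
  WciVI (GCGC, off=0): starts [13, 74, 88] → cuts [13, 74, 88]

All cut coordinates (distinct, sorted): [7, 13, 30, 34, 43, 57, 61, 74, 82, 88, 94, 101, 115, 120, 128, 141, 149, 165, 171, 181, 186]

Fragments:
  [0,7): 7 bp
  [7,13): 6 bp
  [13,30): 17 bp
  [30,34): 4 bp
  [34,43): 9 bp
  [43,57): 14 bp
  [57,61): 4 bp
  [61,74): 13 bp
  [74,82): 8 bp
  [82,88): 6 bp
  [88,94): 6 bp
  [94,101): 7 bp
  [101,115): 14 bp
  [115,120): 5 bp
  [120,128): 8 bp
  [128,141): 13 bp
  [141,149): 8 bp
  [149,165): 16 bp
  [165,171): 6 bp
  [171,181): 10 bp
  [181,186): 5 bp
  [186,195): 9 bp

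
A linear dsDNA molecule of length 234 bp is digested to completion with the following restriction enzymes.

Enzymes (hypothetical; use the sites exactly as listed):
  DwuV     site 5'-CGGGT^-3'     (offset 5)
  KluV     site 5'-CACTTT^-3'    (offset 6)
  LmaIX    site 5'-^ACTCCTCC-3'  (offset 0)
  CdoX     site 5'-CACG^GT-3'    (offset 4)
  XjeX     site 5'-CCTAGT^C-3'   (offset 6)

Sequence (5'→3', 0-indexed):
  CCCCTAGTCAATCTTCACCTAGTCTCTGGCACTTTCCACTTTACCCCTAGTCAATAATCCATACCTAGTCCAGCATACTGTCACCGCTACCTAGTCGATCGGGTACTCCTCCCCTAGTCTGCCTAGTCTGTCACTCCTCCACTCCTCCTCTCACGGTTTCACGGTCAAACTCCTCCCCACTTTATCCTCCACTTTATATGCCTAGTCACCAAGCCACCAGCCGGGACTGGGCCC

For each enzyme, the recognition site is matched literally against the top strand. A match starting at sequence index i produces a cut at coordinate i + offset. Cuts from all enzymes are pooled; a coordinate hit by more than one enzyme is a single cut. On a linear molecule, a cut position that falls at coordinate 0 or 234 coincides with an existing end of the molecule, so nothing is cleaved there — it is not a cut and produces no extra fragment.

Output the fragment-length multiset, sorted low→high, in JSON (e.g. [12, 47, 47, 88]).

Scan for sites:
  DwuV CGGGT/5: at [99] ⇒ [104]
  KluV CACTTT/6: at [29, 36, 177, 189] ⇒ [35, 42, 183, 195]
  LmaIX ACTCCTCC/0: at [104, 132, 140, 168] ⇒ [104, 132, 140, 168]
  CdoX CACGGT/4: at [151, 159] ⇒ [155, 163]
  XjeX CCTAGTC/6: at [2, 17, 45, 63, 89, 112, 121, 200] ⇒ [8, 23, 51, 69, 95, 118, 127, 206]

All cut coordinates (distinct, sorted): [8, 23, 35, 42, 51, 69, 95, 104, 118, 127, 132, 140, 155, 163, 168, 183, 195, 206]

Fragment lengths:
  [0,8): 8 bp
  [8,23): 15 bp
  [23,35): 12 bp
  [35,42): 7 bp
  [42,51): 9 bp
  [51,69): 18 bp
  [69,95): 26 bp
  [95,104): 9 bp
  [104,118): 14 bp
  [118,127): 9 bp
  [127,132): 5 bp
  [132,140): 8 bp
  [140,155): 15 bp
  [155,163): 8 bp
  [163,168): 5 bp
  [168,183): 15 bp
  [183,195): 12 bp
  [195,206): 11 bp
  [206,234): 28 bp

[5,5,7,8,8,8,9,9,9,11,12,12,14,15,15,15,18,26,28]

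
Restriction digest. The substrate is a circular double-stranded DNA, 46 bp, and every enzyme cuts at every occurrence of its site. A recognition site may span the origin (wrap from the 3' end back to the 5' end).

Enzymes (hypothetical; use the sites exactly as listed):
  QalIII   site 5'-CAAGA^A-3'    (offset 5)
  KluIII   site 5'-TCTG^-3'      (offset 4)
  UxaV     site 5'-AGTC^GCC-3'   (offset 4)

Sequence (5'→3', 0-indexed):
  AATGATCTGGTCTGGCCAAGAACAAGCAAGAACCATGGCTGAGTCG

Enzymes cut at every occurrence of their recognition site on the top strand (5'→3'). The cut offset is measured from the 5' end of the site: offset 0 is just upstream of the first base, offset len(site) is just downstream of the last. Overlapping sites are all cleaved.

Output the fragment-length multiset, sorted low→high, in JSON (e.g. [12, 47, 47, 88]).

Site scan:
  QalIII (CAAGAA, off=5): starts [16, 26] → cuts [21, 31]
  KluIII (TCTG, off=4): starts [5, 10] → cuts [9, 14]
  UxaV (AGTCGCC, off=4): no sites

Pooled cuts: [9, 14, 21, 31]

Fragments:
  9→14: 5 bp
  14→21: 7 bp
  21→31: 10 bp
  31→9 (wrap): 46-31+9 = 24 bp

[5,7,10,24]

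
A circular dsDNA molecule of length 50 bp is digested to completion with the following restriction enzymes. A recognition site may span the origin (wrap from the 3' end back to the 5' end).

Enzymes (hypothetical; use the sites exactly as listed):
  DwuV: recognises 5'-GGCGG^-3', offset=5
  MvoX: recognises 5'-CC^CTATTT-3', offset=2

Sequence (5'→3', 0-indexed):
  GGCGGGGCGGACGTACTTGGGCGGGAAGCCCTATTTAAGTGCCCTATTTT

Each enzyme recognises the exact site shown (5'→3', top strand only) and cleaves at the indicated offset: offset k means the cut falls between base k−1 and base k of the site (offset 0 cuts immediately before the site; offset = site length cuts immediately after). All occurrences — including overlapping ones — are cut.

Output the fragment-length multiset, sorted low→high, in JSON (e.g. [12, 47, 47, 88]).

[5,6,12,13,14]

Scan for sites:
  DwuV GGCGG/5: at [0, 5, 19] ⇒ [5, 10, 24]
  MvoX CCCTATTT/2: at [28, 41] ⇒ [30, 43]

All cut coordinates (distinct, sorted): [5, 10, 24, 30, 43]

Fragments:
  5→10: 5 bp
  10→24: 14 bp
  24→30: 6 bp
  30→43: 13 bp
  43→5 (wrap): 50-43+5 = 12 bp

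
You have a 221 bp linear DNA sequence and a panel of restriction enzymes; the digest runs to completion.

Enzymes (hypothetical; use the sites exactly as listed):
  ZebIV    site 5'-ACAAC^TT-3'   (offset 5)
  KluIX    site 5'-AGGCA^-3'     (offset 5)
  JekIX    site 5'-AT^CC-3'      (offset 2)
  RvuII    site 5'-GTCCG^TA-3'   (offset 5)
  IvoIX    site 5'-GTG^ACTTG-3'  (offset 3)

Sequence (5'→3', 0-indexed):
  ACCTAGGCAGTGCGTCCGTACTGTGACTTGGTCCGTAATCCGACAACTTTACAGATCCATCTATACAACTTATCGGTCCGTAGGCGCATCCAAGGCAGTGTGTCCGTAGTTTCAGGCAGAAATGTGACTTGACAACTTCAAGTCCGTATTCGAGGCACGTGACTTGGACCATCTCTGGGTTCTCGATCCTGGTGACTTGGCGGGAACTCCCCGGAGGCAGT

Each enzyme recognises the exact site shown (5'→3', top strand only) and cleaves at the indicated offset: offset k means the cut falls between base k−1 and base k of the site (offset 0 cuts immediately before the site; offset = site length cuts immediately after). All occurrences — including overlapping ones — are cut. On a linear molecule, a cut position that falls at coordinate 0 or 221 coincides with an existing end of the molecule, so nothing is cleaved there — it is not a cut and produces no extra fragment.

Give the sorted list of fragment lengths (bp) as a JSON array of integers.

[2,4,4,7,7,8,8,8,9,9,9,9,9,10,10,10,11,11,12,13,25,26]

Scan for sites:
  ZebIV (ACAACTT, off=5): starts [42, 64, 131] → cuts [47, 69, 136]
  KluIX (AGGCA, off=5): starts [4, 92, 113, 152, 214] → cuts [9, 97, 118, 157, 219]
  JekIX (ATCC, off=2): starts [37, 54, 87, 185] → cuts [39, 56, 89, 187]
  RvuII (GTCCGTA, off=5): starts [13, 30, 75, 101, 141] → cuts [18, 35, 80, 106, 146]
  IvoIX (GTGACTTG, off=3): starts [22, 123, 158, 191] → cuts [25, 126, 161, 194]

Pooled cuts: [9, 18, 25, 35, 39, 47, 56, 69, 80, 89, 97, 106, 118, 126, 136, 146, 157, 161, 187, 194, 219]

Fragment lengths:
  [0,9): 9 bp
  [9,18): 9 bp
  [18,25): 7 bp
  [25,35): 10 bp
  [35,39): 4 bp
  [39,47): 8 bp
  [47,56): 9 bp
  [56,69): 13 bp
  [69,80): 11 bp
  [80,89): 9 bp
  [89,97): 8 bp
  [97,106): 9 bp
  [106,118): 12 bp
  [118,126): 8 bp
  [126,136): 10 bp
  [136,146): 10 bp
  [146,157): 11 bp
  [157,161): 4 bp
  [161,187): 26 bp
  [187,194): 7 bp
  [194,219): 25 bp
  [219,221): 2 bp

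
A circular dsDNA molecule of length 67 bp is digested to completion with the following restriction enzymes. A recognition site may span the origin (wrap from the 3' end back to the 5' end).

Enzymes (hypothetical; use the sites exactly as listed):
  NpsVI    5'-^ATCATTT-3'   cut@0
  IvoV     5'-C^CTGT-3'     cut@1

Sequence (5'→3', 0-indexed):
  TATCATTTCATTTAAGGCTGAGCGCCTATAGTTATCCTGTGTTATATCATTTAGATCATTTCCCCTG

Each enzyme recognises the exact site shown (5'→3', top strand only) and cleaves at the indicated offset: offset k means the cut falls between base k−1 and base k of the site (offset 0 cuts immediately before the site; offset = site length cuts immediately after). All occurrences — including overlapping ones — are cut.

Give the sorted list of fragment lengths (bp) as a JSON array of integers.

Site scan:
  NpsVI ATCATTT/0: at [1, 45, 54] ⇒ [1, 45, 54]
  IvoV CCTGT/1: at [35, 63] ⇒ [36, 64]

Pooled cuts: [1, 36, 45, 54, 64]

Fragment lengths:
  1→36: 35 bp
  36→45: 9 bp
  45→54: 9 bp
  54→64: 10 bp
  64→1 (wrap): 67-64+1 = 4 bp

[4,9,9,10,35]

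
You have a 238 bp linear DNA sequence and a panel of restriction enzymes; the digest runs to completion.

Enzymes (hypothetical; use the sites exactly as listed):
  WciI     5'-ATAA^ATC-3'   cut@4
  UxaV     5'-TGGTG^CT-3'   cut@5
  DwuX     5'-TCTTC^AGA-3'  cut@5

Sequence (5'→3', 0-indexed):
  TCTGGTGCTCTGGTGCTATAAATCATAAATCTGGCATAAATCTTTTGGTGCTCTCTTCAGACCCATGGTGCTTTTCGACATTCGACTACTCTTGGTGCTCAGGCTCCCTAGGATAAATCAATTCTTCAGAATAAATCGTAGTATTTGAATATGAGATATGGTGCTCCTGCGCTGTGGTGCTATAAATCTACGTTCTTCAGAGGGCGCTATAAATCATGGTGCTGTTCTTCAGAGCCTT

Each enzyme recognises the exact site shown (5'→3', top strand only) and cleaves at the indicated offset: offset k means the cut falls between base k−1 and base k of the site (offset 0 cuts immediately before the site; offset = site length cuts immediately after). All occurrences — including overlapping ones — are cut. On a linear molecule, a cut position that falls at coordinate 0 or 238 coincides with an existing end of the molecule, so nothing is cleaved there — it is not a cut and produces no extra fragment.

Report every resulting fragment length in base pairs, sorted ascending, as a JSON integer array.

[6,6,7,7,7,8,8,8,9,9,11,11,11,12,13,14,16,19,27,29]

Scan for sites:
  WciI (ATAAATC, off=4): starts [17, 24, 35, 112, 130, 181, 208] → cuts [21, 28, 39, 116, 134, 185, 212]
  UxaV (TGGTGCT, off=5): starts [2, 10, 45, 65, 92, 158, 174, 216] → cuts [7, 15, 50, 70, 97, 163, 179, 221]
  DwuX (TCTTCAGA, off=5): starts [53, 122, 193, 225] → cuts [58, 127, 198, 230]

Pooled cuts: [7, 15, 21, 28, 39, 50, 58, 70, 97, 116, 127, 134, 163, 179, 185, 198, 212, 221, 230]

Fragment lengths:
  [0,7): 7 bp
  [7,15): 8 bp
  [15,21): 6 bp
  [21,28): 7 bp
  [28,39): 11 bp
  [39,50): 11 bp
  [50,58): 8 bp
  [58,70): 12 bp
  [70,97): 27 bp
  [97,116): 19 bp
  [116,127): 11 bp
  [127,134): 7 bp
  [134,163): 29 bp
  [163,179): 16 bp
  [179,185): 6 bp
  [185,198): 13 bp
  [198,212): 14 bp
  [212,221): 9 bp
  [221,230): 9 bp
  [230,238): 8 bp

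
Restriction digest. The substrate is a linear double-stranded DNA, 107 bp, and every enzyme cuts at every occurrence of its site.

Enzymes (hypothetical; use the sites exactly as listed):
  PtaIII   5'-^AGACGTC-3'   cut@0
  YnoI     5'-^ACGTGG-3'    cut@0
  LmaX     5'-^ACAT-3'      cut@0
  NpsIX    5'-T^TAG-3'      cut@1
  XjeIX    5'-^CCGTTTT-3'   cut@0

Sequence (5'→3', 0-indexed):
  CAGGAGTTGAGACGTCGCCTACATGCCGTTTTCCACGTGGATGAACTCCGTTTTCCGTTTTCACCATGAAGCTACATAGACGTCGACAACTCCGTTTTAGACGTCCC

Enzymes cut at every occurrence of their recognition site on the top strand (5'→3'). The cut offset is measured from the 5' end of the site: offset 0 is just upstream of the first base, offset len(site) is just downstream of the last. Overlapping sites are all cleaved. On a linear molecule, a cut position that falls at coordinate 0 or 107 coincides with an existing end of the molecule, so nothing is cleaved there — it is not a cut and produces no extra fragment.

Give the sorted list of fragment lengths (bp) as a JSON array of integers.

Site scan:
  PtaIII (AGACGTC, off=0): starts [9, 77, 98] → cuts [9, 77, 98]
  YnoI (ACGTGG, off=0): starts [34] → cuts [34]
  LmaX (ACAT, off=0): starts [20, 73] → cuts [20, 73]
  NpsIX (TTAG, off=1): starts [96] → cuts [97]
  XjeIX (CCGTTTT, off=0): starts [25, 47, 54, 91] → cuts [25, 47, 54, 91]

All cut coordinates (distinct, sorted): [9, 20, 25, 34, 47, 54, 73, 77, 91, 97, 98]

Fragment lengths:
  [0,9): 9 bp
  [9,20): 11 bp
  [20,25): 5 bp
  [25,34): 9 bp
  [34,47): 13 bp
  [47,54): 7 bp
  [54,73): 19 bp
  [73,77): 4 bp
  [77,91): 14 bp
  [91,97): 6 bp
  [97,98): 1 bp
  [98,107): 9 bp

[1,4,5,6,7,9,9,9,11,13,14,19]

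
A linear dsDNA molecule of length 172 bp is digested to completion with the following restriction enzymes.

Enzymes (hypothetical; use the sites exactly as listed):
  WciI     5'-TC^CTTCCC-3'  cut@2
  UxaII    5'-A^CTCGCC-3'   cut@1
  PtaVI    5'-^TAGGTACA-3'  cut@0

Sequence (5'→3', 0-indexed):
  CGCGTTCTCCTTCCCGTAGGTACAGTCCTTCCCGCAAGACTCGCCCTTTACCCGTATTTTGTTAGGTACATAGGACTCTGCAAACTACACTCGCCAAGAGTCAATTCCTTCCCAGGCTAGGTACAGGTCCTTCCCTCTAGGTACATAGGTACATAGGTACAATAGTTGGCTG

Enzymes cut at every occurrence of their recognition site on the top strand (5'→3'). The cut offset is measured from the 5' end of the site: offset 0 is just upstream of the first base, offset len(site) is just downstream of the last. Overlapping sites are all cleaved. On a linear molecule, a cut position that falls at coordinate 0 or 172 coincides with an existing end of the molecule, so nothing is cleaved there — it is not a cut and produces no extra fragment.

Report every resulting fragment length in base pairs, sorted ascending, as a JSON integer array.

Scan for sites:
  WciI (TCCTTCCC, off=2): starts [7, 25, 105, 127] → cuts [9, 27, 107, 129]
  UxaII (ACTCGCC, off=1): starts [38, 88] → cuts [39, 89]
  PtaVI (TAGGTACA, off=0): starts [16, 62, 117, 137, 145, 153] → cuts [16, 62, 117, 137, 145, 153]

All cut coordinates (distinct, sorted): [9, 16, 27, 39, 62, 89, 107, 117, 129, 137, 145, 153]

Fragment lengths:
  [0,9): 9 bp
  [9,16): 7 bp
  [16,27): 11 bp
  [27,39): 12 bp
  [39,62): 23 bp
  [62,89): 27 bp
  [89,107): 18 bp
  [107,117): 10 bp
  [117,129): 12 bp
  [129,137): 8 bp
  [137,145): 8 bp
  [145,153): 8 bp
  [153,172): 19 bp

[7,8,8,8,9,10,11,12,12,18,19,23,27]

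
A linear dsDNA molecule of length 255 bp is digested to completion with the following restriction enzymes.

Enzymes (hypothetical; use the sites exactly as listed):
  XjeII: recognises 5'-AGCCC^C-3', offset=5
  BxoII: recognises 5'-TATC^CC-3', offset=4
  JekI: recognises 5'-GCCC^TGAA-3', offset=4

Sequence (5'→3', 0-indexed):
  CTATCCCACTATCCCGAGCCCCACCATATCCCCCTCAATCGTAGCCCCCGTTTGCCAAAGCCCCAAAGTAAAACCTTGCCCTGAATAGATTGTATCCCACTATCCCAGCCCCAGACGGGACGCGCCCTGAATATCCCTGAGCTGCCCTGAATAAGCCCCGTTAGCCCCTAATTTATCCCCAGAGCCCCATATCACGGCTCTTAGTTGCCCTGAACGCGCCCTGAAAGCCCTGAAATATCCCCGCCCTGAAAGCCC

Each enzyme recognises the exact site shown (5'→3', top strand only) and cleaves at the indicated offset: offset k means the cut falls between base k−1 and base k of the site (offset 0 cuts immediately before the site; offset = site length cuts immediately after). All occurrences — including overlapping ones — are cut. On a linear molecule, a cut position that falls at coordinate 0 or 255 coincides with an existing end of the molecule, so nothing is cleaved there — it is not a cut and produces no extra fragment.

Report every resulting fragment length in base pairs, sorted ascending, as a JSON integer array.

Per-enzyme occurrences:
  XjeII AGCCCC/5: at [16, 42, 58, 106, 153, 162, 182] ⇒ [21, 47, 63, 111, 158, 167, 187]
  BxoII TATCCC/4: at [1, 9, 26, 92, 100, 131, 173, 235] ⇒ [5, 13, 30, 96, 104, 135, 177, 239]
  JekI GCCCTGAA/4: at [77, 123, 143, 206, 217, 226, 242] ⇒ [81, 127, 147, 210, 221, 230, 246]

Pooled cuts: [5, 13, 21, 30, 47, 63, 81, 96, 104, 111, 127, 135, 147, 158, 167, 177, 187, 210, 221, 230, 239, 246]

Fragments:
  [0,5): 5 bp
  [5,13): 8 bp
  [13,21): 8 bp
  [21,30): 9 bp
  [30,47): 17 bp
  [47,63): 16 bp
  [63,81): 18 bp
  [81,96): 15 bp
  [96,104): 8 bp
  [104,111): 7 bp
  [111,127): 16 bp
  [127,135): 8 bp
  [135,147): 12 bp
  [147,158): 11 bp
  [158,167): 9 bp
  [167,177): 10 bp
  [177,187): 10 bp
  [187,210): 23 bp
  [210,221): 11 bp
  [221,230): 9 bp
  [230,239): 9 bp
  [239,246): 7 bp
  [246,255): 9 bp

[5,7,7,8,8,8,8,9,9,9,9,9,10,10,11,11,12,15,16,16,17,18,23]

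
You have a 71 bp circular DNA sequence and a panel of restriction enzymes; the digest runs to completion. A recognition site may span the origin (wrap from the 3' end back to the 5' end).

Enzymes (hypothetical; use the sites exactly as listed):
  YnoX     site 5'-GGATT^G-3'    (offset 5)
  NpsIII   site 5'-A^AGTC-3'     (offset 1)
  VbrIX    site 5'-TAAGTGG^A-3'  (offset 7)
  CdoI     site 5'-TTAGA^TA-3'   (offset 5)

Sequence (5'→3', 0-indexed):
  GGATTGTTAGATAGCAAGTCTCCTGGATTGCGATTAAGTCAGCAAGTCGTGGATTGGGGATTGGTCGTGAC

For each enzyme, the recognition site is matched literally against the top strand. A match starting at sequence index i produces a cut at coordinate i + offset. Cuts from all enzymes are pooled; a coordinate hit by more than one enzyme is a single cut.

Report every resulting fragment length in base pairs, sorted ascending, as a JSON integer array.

[5,6,7,7,8,11,13,14]

Per-enzyme occurrences:
  YnoX (GGATTG, off=5): starts [0, 24, 50, 57] → cuts [5, 29, 55, 62]
  NpsIII (AAGTC, off=1): starts [15, 35, 43] → cuts [16, 36, 44]
  VbrIX (TAAGTGGA, off=7): no sites
  CdoI (TTAGATA, off=5): starts [6] → cuts [11]

All cut coordinates (distinct, sorted): [5, 11, 16, 29, 36, 44, 55, 62]

Fragment lengths:
  5→11: 6 bp
  11→16: 5 bp
  16→29: 13 bp
  29→36: 7 bp
  36→44: 8 bp
  44→55: 11 bp
  55→62: 7 bp
  62→5 (wrap): 71-62+5 = 14 bp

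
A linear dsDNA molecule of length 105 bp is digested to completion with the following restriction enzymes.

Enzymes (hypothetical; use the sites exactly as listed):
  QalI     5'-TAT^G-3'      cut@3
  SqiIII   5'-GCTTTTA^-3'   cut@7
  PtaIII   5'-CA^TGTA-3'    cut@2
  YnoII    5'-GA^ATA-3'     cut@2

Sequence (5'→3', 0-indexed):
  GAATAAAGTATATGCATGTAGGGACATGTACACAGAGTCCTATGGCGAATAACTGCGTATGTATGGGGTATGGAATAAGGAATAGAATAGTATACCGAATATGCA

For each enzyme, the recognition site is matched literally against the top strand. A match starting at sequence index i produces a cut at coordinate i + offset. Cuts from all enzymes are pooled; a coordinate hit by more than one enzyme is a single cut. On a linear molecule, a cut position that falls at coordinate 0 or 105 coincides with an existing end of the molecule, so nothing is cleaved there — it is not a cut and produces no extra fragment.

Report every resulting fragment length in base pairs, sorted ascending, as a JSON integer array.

Per-enzyme occurrences:
  QalI TATG/3: at [10, 40, 57, 61, 68, 99] ⇒ [13, 43, 60, 64, 71, 102]
  SqiIII (GCTTTTA, off=7): no sites
  PtaIII CATGTA/2: at [14, 24] ⇒ [16, 26]
  YnoII GAATA/2: at [0, 46, 72, 79, 84, 96] ⇒ [2, 48, 74, 81, 86, 98]

All cut coordinates (distinct, sorted): [2, 13, 16, 26, 43, 48, 60, 64, 71, 74, 81, 86, 98, 102]

Fragment lengths:
  [0,2): 2 bp
  [2,13): 11 bp
  [13,16): 3 bp
  [16,26): 10 bp
  [26,43): 17 bp
  [43,48): 5 bp
  [48,60): 12 bp
  [60,64): 4 bp
  [64,71): 7 bp
  [71,74): 3 bp
  [74,81): 7 bp
  [81,86): 5 bp
  [86,98): 12 bp
  [98,102): 4 bp
  [102,105): 3 bp

[2,3,3,3,4,4,5,5,7,7,10,11,12,12,17]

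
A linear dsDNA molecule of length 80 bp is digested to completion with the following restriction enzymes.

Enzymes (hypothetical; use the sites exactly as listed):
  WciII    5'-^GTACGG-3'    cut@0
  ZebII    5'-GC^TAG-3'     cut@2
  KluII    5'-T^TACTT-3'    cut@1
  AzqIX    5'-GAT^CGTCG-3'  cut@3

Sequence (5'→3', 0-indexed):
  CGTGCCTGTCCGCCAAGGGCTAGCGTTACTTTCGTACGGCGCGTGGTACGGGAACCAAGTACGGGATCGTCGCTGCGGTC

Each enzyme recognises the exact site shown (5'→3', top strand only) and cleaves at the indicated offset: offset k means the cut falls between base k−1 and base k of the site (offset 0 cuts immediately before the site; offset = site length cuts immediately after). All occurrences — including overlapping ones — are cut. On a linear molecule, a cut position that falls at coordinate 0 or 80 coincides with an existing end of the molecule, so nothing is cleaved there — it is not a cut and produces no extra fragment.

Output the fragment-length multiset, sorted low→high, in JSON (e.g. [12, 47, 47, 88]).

Site scan:
  WciII (GTACGG, off=0): starts [33, 45, 58] → cuts [33, 45, 58]
  ZebII (GCTAG, off=2): starts [18] → cuts [20]
  KluII (TTACTT, off=1): starts [25] → cuts [26]
  AzqIX (GATCGTCG, off=3): starts [64] → cuts [67]

Pooled cuts: [20, 26, 33, 45, 58, 67]

Fragments:
  [0,20): 20 bp
  [20,26): 6 bp
  [26,33): 7 bp
  [33,45): 12 bp
  [45,58): 13 bp
  [58,67): 9 bp
  [67,80): 13 bp

[6,7,9,12,13,13,20]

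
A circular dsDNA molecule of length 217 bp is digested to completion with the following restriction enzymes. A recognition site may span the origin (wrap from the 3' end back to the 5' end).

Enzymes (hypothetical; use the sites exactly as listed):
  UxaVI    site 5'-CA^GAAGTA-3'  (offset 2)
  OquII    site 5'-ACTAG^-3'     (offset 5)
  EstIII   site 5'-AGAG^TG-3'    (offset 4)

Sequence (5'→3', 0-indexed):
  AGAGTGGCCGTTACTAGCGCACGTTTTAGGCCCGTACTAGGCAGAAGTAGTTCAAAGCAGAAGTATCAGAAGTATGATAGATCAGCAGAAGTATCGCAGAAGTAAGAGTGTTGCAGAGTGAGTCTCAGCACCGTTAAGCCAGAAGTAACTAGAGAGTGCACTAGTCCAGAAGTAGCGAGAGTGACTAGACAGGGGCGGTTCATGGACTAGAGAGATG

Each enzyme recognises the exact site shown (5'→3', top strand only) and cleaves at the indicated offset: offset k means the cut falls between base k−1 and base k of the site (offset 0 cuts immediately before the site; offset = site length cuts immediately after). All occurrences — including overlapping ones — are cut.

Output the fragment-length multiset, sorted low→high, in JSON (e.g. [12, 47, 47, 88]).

[3,4,4,7,8,9,10,10,11,11,11,13,13,16,19,22,23,23]

Per-enzyme occurrences:
  UxaVI (CAGAAGTA, off=2): starts [41, 57, 66, 85, 96, 139, 166] → cuts [43, 59, 68, 87, 98, 141, 168]
  OquII (ACTAG, off=5): starts [12, 35, 147, 159, 183, 205] → cuts [17, 40, 152, 164, 188, 210]
  EstIII (AGAGTG, off=4): starts [0, 104, 114, 152, 177] → cuts [4, 108, 118, 156, 181]

Pooled cuts: [4, 17, 40, 43, 59, 68, 87, 98, 108, 118, 141, 152, 156, 164, 168, 181, 188, 210]

Fragment lengths:
  4→17: 13 bp
  17→40: 23 bp
  40→43: 3 bp
  43→59: 16 bp
  59→68: 9 bp
  68→87: 19 bp
  87→98: 11 bp
  98→108: 10 bp
  108→118: 10 bp
  118→141: 23 bp
  141→152: 11 bp
  152→156: 4 bp
  156→164: 8 bp
  164→168: 4 bp
  168→181: 13 bp
  181→188: 7 bp
  188→210: 22 bp
  210→4 (wrap): 217-210+4 = 11 bp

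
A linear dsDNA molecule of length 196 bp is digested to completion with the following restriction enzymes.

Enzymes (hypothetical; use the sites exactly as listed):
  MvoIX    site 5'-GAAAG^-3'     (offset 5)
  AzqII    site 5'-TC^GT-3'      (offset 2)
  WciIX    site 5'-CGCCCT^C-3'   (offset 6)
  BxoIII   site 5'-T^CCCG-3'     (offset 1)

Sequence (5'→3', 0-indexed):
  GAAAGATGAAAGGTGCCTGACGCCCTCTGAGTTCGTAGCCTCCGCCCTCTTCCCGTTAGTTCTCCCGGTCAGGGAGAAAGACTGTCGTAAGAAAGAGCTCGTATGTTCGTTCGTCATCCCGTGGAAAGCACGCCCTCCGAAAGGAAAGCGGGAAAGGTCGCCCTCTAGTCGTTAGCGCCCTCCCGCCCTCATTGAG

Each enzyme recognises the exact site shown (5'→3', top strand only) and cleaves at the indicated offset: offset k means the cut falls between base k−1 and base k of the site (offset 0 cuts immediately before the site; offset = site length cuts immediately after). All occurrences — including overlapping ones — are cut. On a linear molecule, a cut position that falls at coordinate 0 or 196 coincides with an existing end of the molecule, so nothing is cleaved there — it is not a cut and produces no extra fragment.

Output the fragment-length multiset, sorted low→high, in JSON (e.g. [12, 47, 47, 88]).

[3,4,5,5,5,5,6,6,7,7,7,8,8,8,8,8,8,9,11,11,12,14,14,17]

Site scan:
  MvoIX (GAAAG, off=5): starts [0, 7, 75, 90, 123, 138, 143, 151] → cuts [5, 12, 80, 95, 128, 143, 148, 156]
  AzqII (TCGT, off=2): starts [32, 84, 98, 106, 110, 168] → cuts [34, 86, 100, 108, 112, 170]
  WciIX (CGCCCTC, off=6): starts [20, 42, 130, 158, 175, 183] → cuts [26, 48, 136, 164, 181, 189]
  BxoIII (TCCCG, off=1): starts [50, 62, 116, 180] → cuts [51, 63, 117, 181]

All cut coordinates (distinct, sorted): [5, 12, 26, 34, 48, 51, 63, 80, 86, 95, 100, 108, 112, 117, 128, 136, 143, 148, 156, 164, 170, 181, 189]

Fragment lengths:
  [0,5): 5 bp
  [5,12): 7 bp
  [12,26): 14 bp
  [26,34): 8 bp
  [34,48): 14 bp
  [48,51): 3 bp
  [51,63): 12 bp
  [63,80): 17 bp
  [80,86): 6 bp
  [86,95): 9 bp
  [95,100): 5 bp
  [100,108): 8 bp
  [108,112): 4 bp
  [112,117): 5 bp
  [117,128): 11 bp
  [128,136): 8 bp
  [136,143): 7 bp
  [143,148): 5 bp
  [148,156): 8 bp
  [156,164): 8 bp
  [164,170): 6 bp
  [170,181): 11 bp
  [181,189): 8 bp
  [189,196): 7 bp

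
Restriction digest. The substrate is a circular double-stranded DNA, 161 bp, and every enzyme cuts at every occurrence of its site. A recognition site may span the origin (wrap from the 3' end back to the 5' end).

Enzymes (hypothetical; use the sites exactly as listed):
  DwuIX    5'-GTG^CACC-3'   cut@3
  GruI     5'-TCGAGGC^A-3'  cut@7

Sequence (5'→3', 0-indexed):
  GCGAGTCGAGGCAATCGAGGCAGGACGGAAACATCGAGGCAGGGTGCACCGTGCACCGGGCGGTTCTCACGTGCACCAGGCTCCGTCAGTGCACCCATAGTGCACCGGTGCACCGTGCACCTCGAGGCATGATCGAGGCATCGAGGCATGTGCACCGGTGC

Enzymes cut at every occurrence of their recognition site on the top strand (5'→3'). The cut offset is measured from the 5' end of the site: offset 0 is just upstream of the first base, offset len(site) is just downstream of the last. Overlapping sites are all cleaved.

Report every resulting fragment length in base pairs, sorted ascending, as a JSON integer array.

[5,6,7,7,8,8,9,11,11,11,18,19,20,21]

Scan for sites:
  DwuIX GTGCACC/3: at [43, 50, 70, 88, 99, 107, 114, 149] ⇒ [46, 53, 73, 91, 102, 110, 117, 152]
  GruI TCGAGGCA/7: at [5, 14, 33, 121, 132, 140] ⇒ [12, 21, 40, 128, 139, 147]

Pooled cuts: [12, 21, 40, 46, 53, 73, 91, 102, 110, 117, 128, 139, 147, 152]

Fragments:
  12→21: 9 bp
  21→40: 19 bp
  40→46: 6 bp
  46→53: 7 bp
  53→73: 20 bp
  73→91: 18 bp
  91→102: 11 bp
  102→110: 8 bp
  110→117: 7 bp
  117→128: 11 bp
  128→139: 11 bp
  139→147: 8 bp
  147→152: 5 bp
  152→12 (wrap): 161-152+12 = 21 bp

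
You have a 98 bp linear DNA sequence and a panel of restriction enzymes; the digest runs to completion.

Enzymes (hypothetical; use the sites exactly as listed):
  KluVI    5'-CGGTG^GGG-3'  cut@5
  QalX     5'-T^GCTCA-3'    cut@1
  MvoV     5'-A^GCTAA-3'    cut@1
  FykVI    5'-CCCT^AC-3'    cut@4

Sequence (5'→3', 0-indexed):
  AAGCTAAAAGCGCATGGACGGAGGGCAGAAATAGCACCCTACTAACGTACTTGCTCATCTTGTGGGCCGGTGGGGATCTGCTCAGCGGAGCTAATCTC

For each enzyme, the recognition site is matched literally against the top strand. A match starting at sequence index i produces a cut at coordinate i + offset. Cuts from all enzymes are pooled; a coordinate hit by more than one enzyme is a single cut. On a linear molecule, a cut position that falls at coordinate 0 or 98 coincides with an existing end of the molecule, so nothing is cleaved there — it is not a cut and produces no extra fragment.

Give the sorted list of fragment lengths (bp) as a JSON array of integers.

Scan for sites:
  KluVI CGGTGGGG/5: at [67] ⇒ [72]
  QalX TGCTCA/1: at [51, 78] ⇒ [52, 79]
  MvoV AGCTAA/1: at [1, 88] ⇒ [2, 89]
  FykVI CCCTAC/4: at [36] ⇒ [40]

Pooled cuts: [2, 40, 52, 72, 79, 89]

Fragment lengths:
  [0,2): 2 bp
  [2,40): 38 bp
  [40,52): 12 bp
  [52,72): 20 bp
  [72,79): 7 bp
  [79,89): 10 bp
  [89,98): 9 bp

[2,7,9,10,12,20,38]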